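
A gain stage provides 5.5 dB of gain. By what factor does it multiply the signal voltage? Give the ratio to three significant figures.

Voltage ratio = 10^(dB/20).
10^(5.5/20) = 10^(0.2750) = 1.88.

1.88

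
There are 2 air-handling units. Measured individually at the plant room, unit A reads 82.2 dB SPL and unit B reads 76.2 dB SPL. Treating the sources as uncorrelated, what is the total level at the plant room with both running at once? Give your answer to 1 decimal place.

83.2 dB SPL

Uncorrelated sources add in intensity (power), not in dB.
L_total = 10·log₁₀(10^(82.2/10) + 10^(76.2/10)) = 10·log₁₀(207600000) = 83.2 dB SPL.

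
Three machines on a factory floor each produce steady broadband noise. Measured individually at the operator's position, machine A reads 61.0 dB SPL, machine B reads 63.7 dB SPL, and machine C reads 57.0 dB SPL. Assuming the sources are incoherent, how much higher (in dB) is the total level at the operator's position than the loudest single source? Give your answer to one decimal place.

Incoherent sources sum as intensities:
L_total = 10·log₁₀(10^(61.0/10) + 10^(63.7/10) + 10^(57.0/10)) = 66.13 dB SPL.
Excess over the loudest (63.7 dB): 66.13 − 63.7 = 2.4 dB.

2.4 dB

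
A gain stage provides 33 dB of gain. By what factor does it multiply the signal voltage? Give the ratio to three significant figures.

Voltage ratio = 10^(dB/20).
10^(33/20) = 10^(1.650) = 44.7.

44.7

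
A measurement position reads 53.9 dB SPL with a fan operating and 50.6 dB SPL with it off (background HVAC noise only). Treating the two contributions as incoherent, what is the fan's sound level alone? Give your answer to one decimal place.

Remove the background by subtracting linear intensities:
L_src = 10·log₁₀(10^(53.9/10) − 10^(50.6/10)) = 10·log₁₀(130700) = 51.2 dB SPL.

51.2 dB SPL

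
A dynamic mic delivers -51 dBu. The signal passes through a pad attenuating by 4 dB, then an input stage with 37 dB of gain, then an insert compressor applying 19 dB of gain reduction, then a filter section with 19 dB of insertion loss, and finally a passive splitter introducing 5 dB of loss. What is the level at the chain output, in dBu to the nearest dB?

-61 dBu

Gain stages sum in dB:
-51 − 4 + 37 − 19 − 19 − 5 = -61 dBu.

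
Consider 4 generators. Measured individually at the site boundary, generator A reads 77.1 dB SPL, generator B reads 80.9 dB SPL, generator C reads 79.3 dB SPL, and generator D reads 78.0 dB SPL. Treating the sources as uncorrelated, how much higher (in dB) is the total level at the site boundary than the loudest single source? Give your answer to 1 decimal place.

4.2 dB

Uncorrelated sources add in intensity (power), not in dB.
L_total = 10·log₁₀(10^(77.1/10) + 10^(80.9/10) + 10^(79.3/10) + 10^(78.0/10)) = 85.09 dB SPL.
Excess over the loudest (80.9 dB): 85.09 − 80.9 = 4.2 dB.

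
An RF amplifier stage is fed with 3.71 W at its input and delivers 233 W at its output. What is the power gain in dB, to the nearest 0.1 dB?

18.0 dB

Power ratio → dB uses the 10·log₁₀ form:
10·log₁₀(233/3.71) = 10·log₁₀(62.80) = 18.0 dB.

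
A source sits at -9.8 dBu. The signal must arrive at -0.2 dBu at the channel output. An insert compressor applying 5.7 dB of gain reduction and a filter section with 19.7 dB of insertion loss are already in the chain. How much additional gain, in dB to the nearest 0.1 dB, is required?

The required make-up gain is the shortfall in the dB sum.
G = -0.2 − (-9.8) + 5.7 + 19.7 = 35.0 dB.

35.0 dB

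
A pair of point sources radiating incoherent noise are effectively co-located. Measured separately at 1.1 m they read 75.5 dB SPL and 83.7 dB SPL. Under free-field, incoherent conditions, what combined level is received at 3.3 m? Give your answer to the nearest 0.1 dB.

Combined at 1.1 m: 10·log₁₀(10^(75.5/10)+10^(83.7/10)) = 84.31 dB SPL.
Then apply −20·log₁₀(3.3/1.1) = -9.54 dB → 74.8 dB SPL.

74.8 dB SPL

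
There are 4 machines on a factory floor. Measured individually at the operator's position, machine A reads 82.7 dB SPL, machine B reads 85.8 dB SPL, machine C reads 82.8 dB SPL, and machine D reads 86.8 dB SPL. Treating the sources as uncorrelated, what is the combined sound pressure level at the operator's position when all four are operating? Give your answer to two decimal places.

Incoherent sources sum as intensities:
L_total = 10·log₁₀(10^(82.7/10) + 10^(85.8/10) + 10^(82.8/10) + 10^(86.8/10)) = 10·log₁₀(1236000000) = 90.92 dB SPL.

90.92 dB SPL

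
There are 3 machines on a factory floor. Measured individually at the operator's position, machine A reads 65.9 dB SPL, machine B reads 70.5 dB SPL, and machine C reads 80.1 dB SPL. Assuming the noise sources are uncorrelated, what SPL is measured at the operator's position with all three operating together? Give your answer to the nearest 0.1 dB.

80.7 dB SPL

Incoherent sources sum as intensities:
L_total = 10·log₁₀(10^(65.9/10) + 10^(70.5/10) + 10^(80.1/10)) = 10·log₁₀(117400000) = 80.7 dB SPL.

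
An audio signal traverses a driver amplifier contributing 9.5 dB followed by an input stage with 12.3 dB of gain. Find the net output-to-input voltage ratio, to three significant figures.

12.3

Net gain = 9.5 + 12.3 = 21.8 dB.
Voltage ratio = 10^(21.8/20) = 12.3.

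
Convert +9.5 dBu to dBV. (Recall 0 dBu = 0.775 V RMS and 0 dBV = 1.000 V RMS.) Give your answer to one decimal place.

+7.3 dBV

The offset between the scales is 20·log₁₀(0.775/1.000) = −2.214 dB.
So dBV = +9.5 − 2.214 = +7.3 dBV.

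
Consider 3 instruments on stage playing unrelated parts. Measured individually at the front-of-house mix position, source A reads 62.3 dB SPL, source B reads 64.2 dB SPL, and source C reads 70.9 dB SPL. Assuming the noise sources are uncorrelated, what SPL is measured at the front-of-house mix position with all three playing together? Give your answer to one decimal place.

Incoherent sources sum as intensities:
L_total = 10·log₁₀(10^(62.3/10) + 10^(64.2/10) + 10^(70.9/10)) = 10·log₁₀(16630000) = 72.2 dB SPL.

72.2 dB SPL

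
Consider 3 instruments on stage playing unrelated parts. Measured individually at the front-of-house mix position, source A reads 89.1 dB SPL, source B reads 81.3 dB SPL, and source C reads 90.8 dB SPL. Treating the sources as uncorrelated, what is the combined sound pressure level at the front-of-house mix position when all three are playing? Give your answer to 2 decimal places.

93.32 dB SPL

Incoherent sources sum as intensities:
L_total = 10·log₁₀(10^(89.1/10) + 10^(81.3/10) + 10^(90.8/10)) = 10·log₁₀(2150000000) = 93.32 dB SPL.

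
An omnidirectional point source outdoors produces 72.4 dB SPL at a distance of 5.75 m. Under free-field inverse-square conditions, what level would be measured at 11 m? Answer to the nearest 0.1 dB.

Inverse-square spreading gives ΔL = −20·log₁₀(d₂/d₁).
ΔL = −20·log₁₀(11/5.75) = -5.63 dB, so L₂ = 72.4 + (-5.63) = 66.8 dB SPL.

66.8 dB SPL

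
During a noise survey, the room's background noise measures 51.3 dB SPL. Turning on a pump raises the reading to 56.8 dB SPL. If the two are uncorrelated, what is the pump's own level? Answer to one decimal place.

55.4 dB SPL

Background correction is a power subtraction:
L_src = 10·log₁₀(10^(56.8/10) − 10^(51.3/10)) = 10·log₁₀(343700) = 55.4 dB SPL.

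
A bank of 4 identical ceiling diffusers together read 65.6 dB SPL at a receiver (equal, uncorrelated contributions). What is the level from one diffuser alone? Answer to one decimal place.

4 equal incoherent sources add 10·log₁₀(4) = 6.02 dB over one source.
L_one = 65.6 − 6.02 = 59.6 dB SPL.

59.6 dB SPL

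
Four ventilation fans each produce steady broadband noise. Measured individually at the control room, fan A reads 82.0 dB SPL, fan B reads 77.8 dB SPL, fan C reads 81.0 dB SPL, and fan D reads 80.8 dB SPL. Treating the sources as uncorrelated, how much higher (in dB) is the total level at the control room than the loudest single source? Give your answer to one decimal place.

4.7 dB

Add the sources as powers (linear), then convert back to dB:
L_total = 10·log₁₀(10^(82.0/10) + 10^(77.8/10) + 10^(81.0/10) + 10^(80.8/10)) = 86.67 dB SPL.
Excess over the loudest (82.0 dB): 86.67 − 82.0 = 4.7 dB.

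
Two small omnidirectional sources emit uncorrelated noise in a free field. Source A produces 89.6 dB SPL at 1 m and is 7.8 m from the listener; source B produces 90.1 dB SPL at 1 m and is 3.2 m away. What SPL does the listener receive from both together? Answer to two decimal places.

80.60 dB SPL

At the listener: L_A = 89.6 − 20·log₁₀(7.8) = 71.758 dB; L_B = 90.1 − 20·log₁₀(3.2) = 79.997 dB.
Combined: 10·log₁₀(10^(71.758/10)+10^(79.997/10)) = 80.60 dB SPL.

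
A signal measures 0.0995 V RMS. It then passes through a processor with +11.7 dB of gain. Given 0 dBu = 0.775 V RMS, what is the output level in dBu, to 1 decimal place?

Input level: 20·log₁₀(0.0995/0.775) = -17.83 dBu.
Output: -17.83 + 11.7 = -6.1 dBu.

-6.1 dBu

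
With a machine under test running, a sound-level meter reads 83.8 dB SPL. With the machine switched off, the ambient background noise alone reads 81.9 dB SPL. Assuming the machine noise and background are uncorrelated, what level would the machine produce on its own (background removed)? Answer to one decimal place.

Background correction is a power subtraction:
L_src = 10·log₁₀(10^(83.8/10) − 10^(81.9/10)) = 10·log₁₀(85000000) = 79.3 dB SPL.

79.3 dB SPL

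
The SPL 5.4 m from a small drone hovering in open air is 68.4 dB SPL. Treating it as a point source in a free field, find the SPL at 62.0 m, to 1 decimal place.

Inverse-square spreading gives ΔL = −20·log₁₀(d₂/d₁).
ΔL = −20·log₁₀(62.0/5.4) = -21.20 dB, so L₂ = 68.4 + (-21.20) = 47.2 dB SPL.

47.2 dB SPL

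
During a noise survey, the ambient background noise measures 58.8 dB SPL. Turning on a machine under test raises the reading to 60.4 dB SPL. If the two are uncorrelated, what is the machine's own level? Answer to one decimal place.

Remove the background by subtracting linear intensities:
L_src = 10·log₁₀(10^(60.4/10) − 10^(58.8/10)) = 10·log₁₀(337900) = 55.3 dB SPL.

55.3 dB SPL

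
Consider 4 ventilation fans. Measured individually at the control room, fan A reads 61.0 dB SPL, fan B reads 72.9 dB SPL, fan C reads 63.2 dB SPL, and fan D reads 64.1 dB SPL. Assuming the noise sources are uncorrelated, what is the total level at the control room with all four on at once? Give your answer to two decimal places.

Uncorrelated sources add in intensity (power), not in dB.
L_total = 10·log₁₀(10^(61.0/10) + 10^(72.9/10) + 10^(63.2/10) + 10^(64.1/10)) = 10·log₁₀(25420000) = 74.05 dB SPL.

74.05 dB SPL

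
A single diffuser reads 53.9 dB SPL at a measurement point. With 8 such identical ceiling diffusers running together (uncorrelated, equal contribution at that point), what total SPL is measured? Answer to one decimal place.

62.9 dB SPL

8 equal incoherent sources raise the level by 10·log₁₀(8) = 9.03 dB.
L_total = 53.9 + 9.03 = 62.9 dB SPL.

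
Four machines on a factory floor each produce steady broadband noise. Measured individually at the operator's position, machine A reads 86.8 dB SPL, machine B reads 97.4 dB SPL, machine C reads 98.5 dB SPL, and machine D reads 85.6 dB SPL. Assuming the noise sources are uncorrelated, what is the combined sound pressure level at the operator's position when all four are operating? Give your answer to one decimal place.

101.3 dB SPL

Incoherent sources sum as intensities:
L_total = 10·log₁₀(10^(86.8/10) + 10^(97.4/10) + 10^(98.5/10) + 10^(85.6/10)) = 10·log₁₀(13417000000) = 101.3 dB SPL.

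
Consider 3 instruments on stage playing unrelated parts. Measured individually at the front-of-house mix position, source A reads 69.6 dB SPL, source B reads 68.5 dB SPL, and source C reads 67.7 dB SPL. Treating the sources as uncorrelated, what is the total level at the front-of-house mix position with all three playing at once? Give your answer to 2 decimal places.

Incoherent sources sum as intensities:
L_total = 10·log₁₀(10^(69.6/10) + 10^(68.5/10) + 10^(67.7/10)) = 10·log₁₀(22090000) = 73.44 dB SPL.

73.44 dB SPL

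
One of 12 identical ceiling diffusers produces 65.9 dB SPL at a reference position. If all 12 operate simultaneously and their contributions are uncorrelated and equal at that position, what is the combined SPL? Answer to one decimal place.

12 equal incoherent sources raise the level by 10·log₁₀(12) = 10.79 dB.
L_total = 65.9 + 10.79 = 76.7 dB SPL.

76.7 dB SPL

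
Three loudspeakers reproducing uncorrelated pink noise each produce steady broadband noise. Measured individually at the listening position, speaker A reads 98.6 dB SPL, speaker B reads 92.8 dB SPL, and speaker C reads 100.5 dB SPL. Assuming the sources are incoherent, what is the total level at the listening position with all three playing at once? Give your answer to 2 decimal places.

Uncorrelated sources add in intensity (power), not in dB.
L_total = 10·log₁₀(10^(98.6/10) + 10^(92.8/10) + 10^(100.5/10)) = 10·log₁₀(20370000000) = 103.09 dB SPL.

103.09 dB SPL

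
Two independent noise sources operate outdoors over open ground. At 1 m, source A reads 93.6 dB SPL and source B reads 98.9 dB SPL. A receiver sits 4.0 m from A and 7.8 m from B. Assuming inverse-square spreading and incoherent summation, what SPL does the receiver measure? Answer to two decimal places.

At the listener: L_A = 93.6 − 20·log₁₀(4.0) = 81.559 dB; L_B = 98.9 − 20·log₁₀(7.8) = 81.058 dB.
Combined: 10·log₁₀(10^(81.559/10)+10^(81.058/10)) = 84.33 dB SPL.

84.33 dB SPL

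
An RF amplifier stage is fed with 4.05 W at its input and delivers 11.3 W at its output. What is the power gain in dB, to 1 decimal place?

Power is a power quantity, so gain = 10·log₁₀(P_out/P_in).
10·log₁₀(11.3/4.05) = 10·log₁₀(2.790) = 4.5 dB.

4.5 dB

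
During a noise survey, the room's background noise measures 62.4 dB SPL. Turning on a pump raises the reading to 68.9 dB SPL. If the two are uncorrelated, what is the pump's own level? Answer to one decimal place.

Subtract intensities: L_src = 10·log₁₀(10^(L_total/10) − 10^(L_bg/10)).
L_src = 10·log₁₀(10^(68.9/10) − 10^(62.4/10)) = 10·log₁₀(6025000) = 67.8 dB SPL.

67.8 dB SPL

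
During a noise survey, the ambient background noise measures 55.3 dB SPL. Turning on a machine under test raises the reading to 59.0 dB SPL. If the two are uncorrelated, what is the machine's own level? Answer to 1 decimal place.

Remove the background by subtracting linear intensities:
L_src = 10·log₁₀(10^(59.0/10) − 10^(55.3/10)) = 10·log₁₀(455500) = 56.6 dB SPL.

56.6 dB SPL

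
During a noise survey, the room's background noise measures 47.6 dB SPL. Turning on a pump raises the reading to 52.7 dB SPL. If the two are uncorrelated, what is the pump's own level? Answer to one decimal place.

Subtract intensities: L_src = 10·log₁₀(10^(L_total/10) − 10^(L_bg/10)).
L_src = 10·log₁₀(10^(52.7/10) − 10^(47.6/10)) = 10·log₁₀(128700) = 51.1 dB SPL.

51.1 dB SPL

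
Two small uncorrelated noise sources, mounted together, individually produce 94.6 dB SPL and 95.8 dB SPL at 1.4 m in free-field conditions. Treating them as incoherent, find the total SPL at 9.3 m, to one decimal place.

Combined at 1.4 m: 10·log₁₀(10^(94.6/10)+10^(95.8/10)) = 98.25 dB SPL.
Then apply −20·log₁₀(9.3/1.4) = -16.45 dB → 81.8 dB SPL.

81.8 dB SPL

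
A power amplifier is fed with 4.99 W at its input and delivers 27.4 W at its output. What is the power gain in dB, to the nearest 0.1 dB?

Power is a power quantity, so gain = 10·log₁₀(P_out/P_in).
10·log₁₀(27.4/4.99) = 10·log₁₀(5.491) = 7.4 dB.

7.4 dB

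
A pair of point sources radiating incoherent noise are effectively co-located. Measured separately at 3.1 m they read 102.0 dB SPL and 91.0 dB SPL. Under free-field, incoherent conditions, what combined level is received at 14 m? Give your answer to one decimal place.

89.2 dB SPL

Combined at 3.1 m: 10·log₁₀(10^(102.0/10)+10^(91.0/10)) = 102.33 dB SPL.
Then apply −20·log₁₀(14/3.1) = -13.10 dB → 89.2 dB SPL.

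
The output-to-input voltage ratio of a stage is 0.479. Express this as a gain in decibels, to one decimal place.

-6.4 dB

Voltage ratio → dB uses the 20·log₁₀ form:
20·log₁₀(0.479) = -6.4 dB.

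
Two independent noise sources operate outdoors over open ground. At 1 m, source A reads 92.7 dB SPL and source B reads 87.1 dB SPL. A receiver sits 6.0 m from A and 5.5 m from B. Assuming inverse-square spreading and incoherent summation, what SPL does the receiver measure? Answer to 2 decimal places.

At the listener: L_A = 92.7 − 20·log₁₀(6.0) = 77.137 dB; L_B = 87.1 − 20·log₁₀(5.5) = 72.293 dB.
Combined: 10·log₁₀(10^(77.137/10)+10^(72.293/10)) = 78.37 dB SPL.

78.37 dB SPL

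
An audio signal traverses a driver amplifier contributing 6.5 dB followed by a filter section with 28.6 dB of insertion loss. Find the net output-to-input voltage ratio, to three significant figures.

Net gain = 6.5 + (−28.6) = -22.1 dB.
Voltage ratio = 10^(-22.1/20) = 0.0785.

0.0785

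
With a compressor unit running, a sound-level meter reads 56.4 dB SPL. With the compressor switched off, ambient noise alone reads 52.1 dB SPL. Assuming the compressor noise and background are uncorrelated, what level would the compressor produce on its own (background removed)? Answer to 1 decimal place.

54.4 dB SPL

Remove the background by subtracting linear intensities:
L_src = 10·log₁₀(10^(56.4/10) − 10^(52.1/10)) = 10·log₁₀(274300) = 54.4 dB SPL.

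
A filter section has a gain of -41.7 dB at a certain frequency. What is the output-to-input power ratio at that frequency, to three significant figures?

Power ratio = 10^(dB/10).
10^(-41.7/10) = 10^(-4.170) = 0.0000676.

0.0000676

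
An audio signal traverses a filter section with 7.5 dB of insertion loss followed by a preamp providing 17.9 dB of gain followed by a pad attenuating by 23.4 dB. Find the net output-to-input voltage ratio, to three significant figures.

0.224

Net gain = (−7.5) + 17.9 + (−23.4) = -13.0 dB.
Voltage ratio = 10^(-13.0/20) = 0.224.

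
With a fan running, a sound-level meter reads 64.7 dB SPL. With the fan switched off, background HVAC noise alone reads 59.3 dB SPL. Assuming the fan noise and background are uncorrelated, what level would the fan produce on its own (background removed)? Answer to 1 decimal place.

63.2 dB SPL

Subtract intensities: L_src = 10·log₁₀(10^(L_total/10) − 10^(L_bg/10)).
L_src = 10·log₁₀(10^(64.7/10) − 10^(59.3/10)) = 10·log₁₀(2100000) = 63.2 dB SPL.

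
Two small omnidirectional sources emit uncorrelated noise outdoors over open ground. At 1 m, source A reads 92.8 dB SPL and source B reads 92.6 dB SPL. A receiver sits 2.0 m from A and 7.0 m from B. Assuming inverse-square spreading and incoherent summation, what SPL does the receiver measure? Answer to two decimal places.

At the listener: L_A = 92.8 − 20·log₁₀(2.0) = 86.779 dB; L_B = 92.6 − 20·log₁₀(7.0) = 75.698 dB.
Combined: 10·log₁₀(10^(86.779/10)+10^(75.698/10)) = 87.11 dB SPL.

87.11 dB SPL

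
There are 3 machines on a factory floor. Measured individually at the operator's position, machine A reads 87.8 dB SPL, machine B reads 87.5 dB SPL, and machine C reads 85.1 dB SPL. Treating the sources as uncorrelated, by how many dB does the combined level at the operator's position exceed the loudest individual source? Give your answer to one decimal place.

Uncorrelated sources add in intensity (power), not in dB.
L_total = 10·log₁₀(10^(87.8/10) + 10^(87.5/10) + 10^(85.1/10)) = 91.73 dB SPL.
Excess over the loudest (87.8 dB): 91.73 − 87.8 = 3.9 dB.

3.9 dB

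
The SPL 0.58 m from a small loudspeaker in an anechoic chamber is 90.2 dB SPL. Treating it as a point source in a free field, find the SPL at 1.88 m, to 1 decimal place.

80.0 dB SPL

Inverse-square spreading gives ΔL = −20·log₁₀(d₂/d₁).
ΔL = −20·log₁₀(1.88/0.58) = -10.21 dB, so L₂ = 90.2 + (-10.21) = 80.0 dB SPL.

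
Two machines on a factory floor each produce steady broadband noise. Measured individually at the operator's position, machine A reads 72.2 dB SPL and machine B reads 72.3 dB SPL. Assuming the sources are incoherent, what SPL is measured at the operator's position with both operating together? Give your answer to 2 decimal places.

Uncorrelated sources add in intensity (power), not in dB.
L_total = 10·log₁₀(10^(72.2/10) + 10^(72.3/10)) = 10·log₁₀(33580000) = 75.26 dB SPL.

75.26 dB SPL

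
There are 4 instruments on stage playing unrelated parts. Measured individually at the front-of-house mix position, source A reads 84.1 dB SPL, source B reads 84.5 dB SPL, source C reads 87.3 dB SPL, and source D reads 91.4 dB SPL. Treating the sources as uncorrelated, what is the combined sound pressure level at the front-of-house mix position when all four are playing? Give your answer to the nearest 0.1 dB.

93.9 dB SPL

Add the sources as powers (linear), then convert back to dB:
L_total = 10·log₁₀(10^(84.1/10) + 10^(84.5/10) + 10^(87.3/10) + 10^(91.4/10)) = 10·log₁₀(2456000000) = 93.9 dB SPL.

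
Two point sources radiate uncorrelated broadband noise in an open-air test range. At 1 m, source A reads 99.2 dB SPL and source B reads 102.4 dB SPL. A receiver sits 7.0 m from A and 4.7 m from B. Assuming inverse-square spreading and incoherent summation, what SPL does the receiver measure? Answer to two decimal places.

89.81 dB SPL

At the listener: L_A = 99.2 − 20·log₁₀(7.0) = 82.298 dB; L_B = 102.4 − 20·log₁₀(4.7) = 88.958 dB.
Combined: 10·log₁₀(10^(82.298/10)+10^(88.958/10)) = 89.81 dB SPL.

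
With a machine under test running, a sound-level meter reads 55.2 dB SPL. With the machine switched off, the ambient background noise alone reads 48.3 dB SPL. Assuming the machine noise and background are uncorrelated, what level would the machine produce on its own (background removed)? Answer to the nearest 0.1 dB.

54.2 dB SPL

Subtract intensities: L_src = 10·log₁₀(10^(L_total/10) − 10^(L_bg/10)).
L_src = 10·log₁₀(10^(55.2/10) − 10^(48.3/10)) = 10·log₁₀(263500) = 54.2 dB SPL.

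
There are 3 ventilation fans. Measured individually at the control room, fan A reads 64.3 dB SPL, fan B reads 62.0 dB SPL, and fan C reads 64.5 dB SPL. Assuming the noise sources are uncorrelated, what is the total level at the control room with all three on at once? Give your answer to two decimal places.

Uncorrelated sources add in intensity (power), not in dB.
L_total = 10·log₁₀(10^(64.3/10) + 10^(62.0/10) + 10^(64.5/10)) = 10·log₁₀(7095000) = 68.51 dB SPL.

68.51 dB SPL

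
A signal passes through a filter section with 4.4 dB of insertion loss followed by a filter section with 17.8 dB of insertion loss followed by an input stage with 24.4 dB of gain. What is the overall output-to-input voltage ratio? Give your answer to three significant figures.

1.29

Net gain = (−4.4) + (−17.8) + 24.4 = 2.2 dB.
Voltage ratio = 10^(2.2/20) = 1.29.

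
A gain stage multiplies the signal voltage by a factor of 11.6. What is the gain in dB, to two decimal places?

21.29 dB

Voltage ratio → dB uses the 20·log₁₀ form:
20·log₁₀(11.6) = 21.29 dB.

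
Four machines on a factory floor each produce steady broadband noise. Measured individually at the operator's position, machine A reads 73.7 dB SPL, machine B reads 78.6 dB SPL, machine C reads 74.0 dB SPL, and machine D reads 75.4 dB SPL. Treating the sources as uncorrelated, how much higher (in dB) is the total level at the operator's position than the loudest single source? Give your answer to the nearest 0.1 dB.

Add the sources as powers (linear), then convert back to dB:
L_total = 10·log₁₀(10^(73.7/10) + 10^(78.6/10) + 10^(74.0/10) + 10^(75.4/10)) = 81.92 dB SPL.
Excess over the loudest (78.6 dB): 81.92 − 78.6 = 3.3 dB.

3.3 dB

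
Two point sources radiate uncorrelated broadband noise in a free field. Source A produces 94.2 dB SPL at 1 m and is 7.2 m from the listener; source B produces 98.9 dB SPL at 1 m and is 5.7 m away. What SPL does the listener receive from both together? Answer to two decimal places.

At the listener: L_A = 94.2 − 20·log₁₀(7.2) = 77.053 dB; L_B = 98.9 − 20·log₁₀(5.7) = 83.783 dB.
Combined: 10·log₁₀(10^(77.053/10)+10^(83.783/10)) = 84.62 dB SPL.

84.62 dB SPL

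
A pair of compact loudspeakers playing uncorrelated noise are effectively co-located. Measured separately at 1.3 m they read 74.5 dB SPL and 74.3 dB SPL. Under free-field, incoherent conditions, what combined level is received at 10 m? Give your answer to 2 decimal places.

Combined at 1.3 m: 10·log₁₀(10^(74.5/10)+10^(74.3/10)) = 77.411 dB SPL.
Then apply −20·log₁₀(10/1.3) = -17.721 dB → 59.69 dB SPL.

59.69 dB SPL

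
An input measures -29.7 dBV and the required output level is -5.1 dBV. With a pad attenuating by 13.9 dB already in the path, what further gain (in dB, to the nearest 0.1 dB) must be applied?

The required make-up gain is the shortfall in the dB sum.
G = -5.1 − (-29.7) + 13.9 = 38.5 dB.

38.5 dB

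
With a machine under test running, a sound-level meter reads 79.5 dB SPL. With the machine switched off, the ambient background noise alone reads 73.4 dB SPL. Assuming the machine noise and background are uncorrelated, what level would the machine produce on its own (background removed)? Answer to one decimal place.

78.3 dB SPL

Background correction is a power subtraction:
L_src = 10·log₁₀(10^(79.5/10) − 10^(73.4/10)) = 10·log₁₀(67250000) = 78.3 dB SPL.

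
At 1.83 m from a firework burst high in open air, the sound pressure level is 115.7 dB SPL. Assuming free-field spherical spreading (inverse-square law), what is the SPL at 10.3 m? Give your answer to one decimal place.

100.7 dB SPL

Free-field point source: level drops by 20·log₁₀ of the distance ratio.
ΔL = −20·log₁₀(10.3/1.83) = -15.01 dB, so L₂ = 115.7 + (-15.01) = 100.7 dB SPL.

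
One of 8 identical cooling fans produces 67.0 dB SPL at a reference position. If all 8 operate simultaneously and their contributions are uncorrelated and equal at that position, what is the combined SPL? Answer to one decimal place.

8 equal incoherent sources raise the level by 10·log₁₀(8) = 9.03 dB.
L_total = 67.0 + 9.03 = 76.0 dB SPL.

76.0 dB SPL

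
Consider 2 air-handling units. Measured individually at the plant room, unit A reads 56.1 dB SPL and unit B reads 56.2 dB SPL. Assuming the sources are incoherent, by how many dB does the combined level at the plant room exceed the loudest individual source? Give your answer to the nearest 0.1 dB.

Uncorrelated sources add in intensity (power), not in dB.
L_total = 10·log₁₀(10^(56.1/10) + 10^(56.2/10)) = 59.16 dB SPL.
Excess over the loudest (56.2 dB): 59.16 − 56.2 = 3.0 dB.

3.0 dB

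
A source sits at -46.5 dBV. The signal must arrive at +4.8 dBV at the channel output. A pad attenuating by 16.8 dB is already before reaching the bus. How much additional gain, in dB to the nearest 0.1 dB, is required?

The required make-up gain is the shortfall in the dB sum.
G = +4.8 − (-46.5) + 16.8 = 68.1 dB.

68.1 dB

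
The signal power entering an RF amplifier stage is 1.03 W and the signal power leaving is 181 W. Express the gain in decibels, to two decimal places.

22.45 dB

Power ratio → dB uses the 10·log₁₀ form:
10·log₁₀(181/1.03) = 10·log₁₀(175.7) = 22.45 dB.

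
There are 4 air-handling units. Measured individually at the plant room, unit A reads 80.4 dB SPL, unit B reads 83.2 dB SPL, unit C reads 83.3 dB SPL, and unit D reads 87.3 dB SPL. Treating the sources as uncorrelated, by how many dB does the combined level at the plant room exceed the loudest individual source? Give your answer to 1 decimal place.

Uncorrelated sources add in intensity (power), not in dB.
L_total = 10·log₁₀(10^(80.4/10) + 10^(83.2/10) + 10^(83.3/10) + 10^(87.3/10)) = 90.29 dB SPL.
Excess over the loudest (87.3 dB): 90.29 − 87.3 = 3.0 dB.

3.0 dB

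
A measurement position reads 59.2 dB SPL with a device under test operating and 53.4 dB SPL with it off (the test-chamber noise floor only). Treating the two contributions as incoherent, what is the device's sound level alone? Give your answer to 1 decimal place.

Remove the background by subtracting linear intensities:
L_src = 10·log₁₀(10^(59.2/10) − 10^(53.4/10)) = 10·log₁₀(613000) = 57.9 dB SPL.

57.9 dB SPL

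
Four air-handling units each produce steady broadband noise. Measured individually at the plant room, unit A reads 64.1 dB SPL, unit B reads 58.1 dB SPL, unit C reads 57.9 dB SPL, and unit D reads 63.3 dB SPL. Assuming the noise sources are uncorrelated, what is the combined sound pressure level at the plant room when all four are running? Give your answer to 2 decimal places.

Uncorrelated sources add in intensity (power), not in dB.
L_total = 10·log₁₀(10^(64.1/10) + 10^(58.1/10) + 10^(57.9/10) + 10^(63.3/10)) = 10·log₁₀(5971000) = 67.76 dB SPL.

67.76 dB SPL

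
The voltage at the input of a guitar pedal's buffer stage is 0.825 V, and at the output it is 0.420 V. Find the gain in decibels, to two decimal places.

Voltage ratio → dB uses the 20·log₁₀ form:
20·log₁₀(0.420/0.825) = 20·log₁₀(0.5091) = -5.86 dB.

-5.86 dB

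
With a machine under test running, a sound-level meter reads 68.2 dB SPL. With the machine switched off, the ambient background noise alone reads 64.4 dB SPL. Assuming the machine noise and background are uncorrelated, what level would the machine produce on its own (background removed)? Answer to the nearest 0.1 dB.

65.9 dB SPL

Background correction is a power subtraction:
L_src = 10·log₁₀(10^(68.2/10) − 10^(64.4/10)) = 10·log₁₀(3853000) = 65.9 dB SPL.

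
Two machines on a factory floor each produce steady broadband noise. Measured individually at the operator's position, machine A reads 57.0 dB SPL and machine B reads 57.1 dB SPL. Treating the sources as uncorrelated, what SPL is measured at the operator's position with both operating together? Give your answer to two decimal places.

Uncorrelated sources add in intensity (power), not in dB.
L_total = 10·log₁₀(10^(57.0/10) + 10^(57.1/10)) = 10·log₁₀(1014000) = 60.06 dB SPL.

60.06 dB SPL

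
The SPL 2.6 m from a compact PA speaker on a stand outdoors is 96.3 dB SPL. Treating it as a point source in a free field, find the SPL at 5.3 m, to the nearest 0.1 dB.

Inverse-square spreading gives ΔL = −20·log₁₀(d₂/d₁).
ΔL = −20·log₁₀(5.3/2.6) = -6.19 dB, so L₂ = 96.3 + (-6.19) = 90.1 dB SPL.

90.1 dB SPL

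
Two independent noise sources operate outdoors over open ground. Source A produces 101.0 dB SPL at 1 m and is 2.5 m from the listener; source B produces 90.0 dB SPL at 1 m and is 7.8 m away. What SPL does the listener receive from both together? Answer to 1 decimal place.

93.1 dB SPL

At the listener: L_A = 101.0 − 20·log₁₀(2.5) = 93.04 dB; L_B = 90.0 − 20·log₁₀(7.8) = 72.16 dB.
Combined: 10·log₁₀(10^(93.04/10)+10^(72.16/10)) = 93.1 dB SPL.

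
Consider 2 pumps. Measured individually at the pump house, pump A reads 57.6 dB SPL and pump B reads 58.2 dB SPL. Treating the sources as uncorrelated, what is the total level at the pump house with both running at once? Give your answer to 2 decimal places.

Incoherent sources sum as intensities:
L_total = 10·log₁₀(10^(57.6/10) + 10^(58.2/10)) = 10·log₁₀(1236000) = 60.92 dB SPL.

60.92 dB SPL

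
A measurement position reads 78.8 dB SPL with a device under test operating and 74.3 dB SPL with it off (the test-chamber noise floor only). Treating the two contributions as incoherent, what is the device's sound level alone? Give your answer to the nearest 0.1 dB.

76.9 dB SPL

Remove the background by subtracting linear intensities:
L_src = 10·log₁₀(10^(78.8/10) − 10^(74.3/10)) = 10·log₁₀(48940000) = 76.9 dB SPL.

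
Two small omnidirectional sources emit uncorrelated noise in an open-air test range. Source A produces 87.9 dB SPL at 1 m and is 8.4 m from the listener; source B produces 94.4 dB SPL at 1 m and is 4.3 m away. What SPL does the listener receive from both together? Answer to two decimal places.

81.98 dB SPL

At the listener: L_A = 87.9 − 20·log₁₀(8.4) = 69.414 dB; L_B = 94.4 − 20·log₁₀(4.3) = 81.731 dB.
Combined: 10·log₁₀(10^(69.414/10)+10^(81.731/10)) = 81.98 dB SPL.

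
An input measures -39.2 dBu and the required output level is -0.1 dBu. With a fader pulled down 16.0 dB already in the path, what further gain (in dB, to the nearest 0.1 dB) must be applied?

55.1 dB

The required make-up gain is the shortfall in the dB sum.
G = -0.1 − (-39.2) + 16.0 = 55.1 dB.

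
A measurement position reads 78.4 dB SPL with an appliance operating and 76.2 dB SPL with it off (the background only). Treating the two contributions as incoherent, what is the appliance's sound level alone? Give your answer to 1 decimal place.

74.4 dB SPL

Remove the background by subtracting linear intensities:
L_src = 10·log₁₀(10^(78.4/10) − 10^(76.2/10)) = 10·log₁₀(27500000) = 74.4 dB SPL.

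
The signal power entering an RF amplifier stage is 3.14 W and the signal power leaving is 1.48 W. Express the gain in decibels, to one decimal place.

For a power ratio, dB = 10·log₁₀(P₂/P₁).
10·log₁₀(1.48/3.14) = 10·log₁₀(0.4713) = -3.3 dB.

-3.3 dB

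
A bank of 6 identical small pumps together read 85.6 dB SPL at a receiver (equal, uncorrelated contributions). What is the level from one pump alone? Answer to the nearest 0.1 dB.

77.8 dB SPL

6 equal incoherent sources add 10·log₁₀(6) = 7.78 dB over one source.
L_one = 85.6 − 7.78 = 77.8 dB SPL.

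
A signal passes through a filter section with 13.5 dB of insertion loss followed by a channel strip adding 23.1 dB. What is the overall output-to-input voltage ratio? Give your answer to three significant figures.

Net gain = (−13.5) + 23.1 = 9.6 dB.
Voltage ratio = 10^(9.6/20) = 3.02.

3.02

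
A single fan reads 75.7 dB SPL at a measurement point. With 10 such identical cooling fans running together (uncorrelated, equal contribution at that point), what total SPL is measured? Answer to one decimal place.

85.7 dB SPL

10 equal incoherent sources raise the level by 10·log₁₀(10) = 10.00 dB.
L_total = 75.7 + 10.00 = 85.7 dB SPL.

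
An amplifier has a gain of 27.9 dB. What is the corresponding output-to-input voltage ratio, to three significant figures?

24.8

Voltage ratio = 10^(dB/20).
10^(27.9/20) = 10^(1.395) = 24.8.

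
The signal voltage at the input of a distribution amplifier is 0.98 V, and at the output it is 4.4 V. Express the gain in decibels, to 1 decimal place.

13.0 dB

For a voltage ratio, dB = 20·log₁₀(V₂/V₁).
20·log₁₀(4.4/0.98) = 20·log₁₀(4.490) = 13.0 dB.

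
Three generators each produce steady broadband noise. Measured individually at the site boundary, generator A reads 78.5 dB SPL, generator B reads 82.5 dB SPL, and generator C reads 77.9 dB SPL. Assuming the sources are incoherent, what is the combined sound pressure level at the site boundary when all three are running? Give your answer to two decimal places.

84.92 dB SPL

Incoherent sources sum as intensities:
L_total = 10·log₁₀(10^(78.5/10) + 10^(82.5/10) + 10^(77.9/10)) = 10·log₁₀(310300000) = 84.92 dB SPL.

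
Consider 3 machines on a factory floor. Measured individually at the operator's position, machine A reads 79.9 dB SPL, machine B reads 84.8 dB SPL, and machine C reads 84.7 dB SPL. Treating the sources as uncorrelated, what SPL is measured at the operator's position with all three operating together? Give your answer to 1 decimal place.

88.4 dB SPL

Add the sources as powers (linear), then convert back to dB:
L_total = 10·log₁₀(10^(79.9/10) + 10^(84.8/10) + 10^(84.7/10)) = 10·log₁₀(694800000) = 88.4 dB SPL.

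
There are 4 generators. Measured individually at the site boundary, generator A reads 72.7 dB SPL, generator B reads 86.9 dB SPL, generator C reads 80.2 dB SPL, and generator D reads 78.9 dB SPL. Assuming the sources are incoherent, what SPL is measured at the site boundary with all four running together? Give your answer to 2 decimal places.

88.39 dB SPL

Incoherent sources sum as intensities:
L_total = 10·log₁₀(10^(72.7/10) + 10^(86.9/10) + 10^(80.2/10) + 10^(78.9/10)) = 10·log₁₀(690700000) = 88.39 dB SPL.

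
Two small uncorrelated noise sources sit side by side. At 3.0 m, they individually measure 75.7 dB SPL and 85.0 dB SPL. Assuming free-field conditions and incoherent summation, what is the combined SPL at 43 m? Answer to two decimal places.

Combined at 3.0 m: 10·log₁₀(10^(75.7/10)+10^(85.0/10)) = 85.482 dB SPL.
Then apply −20·log₁₀(43/3.0) = -23.127 dB → 62.36 dB SPL.

62.36 dB SPL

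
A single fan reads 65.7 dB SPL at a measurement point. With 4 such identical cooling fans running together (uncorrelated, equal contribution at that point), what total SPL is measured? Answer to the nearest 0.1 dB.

4 equal incoherent sources raise the level by 10·log₁₀(4) = 6.02 dB.
L_total = 65.7 + 6.02 = 71.7 dB SPL.

71.7 dB SPL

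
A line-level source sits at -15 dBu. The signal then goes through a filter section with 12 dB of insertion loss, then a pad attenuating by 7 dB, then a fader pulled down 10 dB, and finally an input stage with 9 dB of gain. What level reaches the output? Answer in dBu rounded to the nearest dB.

Cascaded gains and losses add directly in dB.
-15 − 12 − 7 − 10 + 9 = -35 dBu.

-35 dBu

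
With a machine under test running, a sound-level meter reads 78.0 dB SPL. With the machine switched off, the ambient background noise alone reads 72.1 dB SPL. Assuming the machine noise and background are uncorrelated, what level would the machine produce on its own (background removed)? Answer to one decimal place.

Background correction is a power subtraction:
L_src = 10·log₁₀(10^(78.0/10) − 10^(72.1/10)) = 10·log₁₀(46880000) = 76.7 dB SPL.

76.7 dB SPL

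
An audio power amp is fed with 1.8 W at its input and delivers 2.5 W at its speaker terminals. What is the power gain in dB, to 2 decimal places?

Power is a power quantity, so gain = 10·log₁₀(P_out/P_in).
10·log₁₀(2.5/1.8) = 10·log₁₀(1.389) = 1.43 dB.

1.43 dB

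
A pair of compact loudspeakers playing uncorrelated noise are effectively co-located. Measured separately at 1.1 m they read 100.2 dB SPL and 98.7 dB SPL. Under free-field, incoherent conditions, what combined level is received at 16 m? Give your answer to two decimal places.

Combined at 1.1 m: 10·log₁₀(10^(100.2/10)+10^(98.7/10)) = 102.525 dB SPL.
Then apply −20·log₁₀(16/1.1) = -23.255 dB → 79.27 dB SPL.

79.27 dB SPL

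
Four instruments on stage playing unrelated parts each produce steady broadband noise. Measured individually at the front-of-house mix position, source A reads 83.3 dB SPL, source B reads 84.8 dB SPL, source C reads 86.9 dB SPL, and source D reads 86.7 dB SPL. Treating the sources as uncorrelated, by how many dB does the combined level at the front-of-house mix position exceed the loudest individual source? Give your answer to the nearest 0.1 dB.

Incoherent sources sum as intensities:
L_total = 10·log₁₀(10^(83.3/10) + 10^(84.8/10) + 10^(86.9/10) + 10^(86.7/10)) = 91.68 dB SPL.
Excess over the loudest (86.9 dB): 91.68 − 86.9 = 4.8 dB.

4.8 dB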